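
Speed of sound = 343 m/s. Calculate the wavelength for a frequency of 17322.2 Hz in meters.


Given values:
  c = 343 m/s, f = 17322.2 Hz
Formula: lambda = c / f
lambda = 343 / 17322.2
lambda = 0.0198

0.0198 m


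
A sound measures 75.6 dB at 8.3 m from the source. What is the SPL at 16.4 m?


Given values:
  SPL1 = 75.6 dB, r1 = 8.3 m, r2 = 16.4 m
Formula: SPL2 = SPL1 - 20 * log10(r2 / r1)
Compute ratio: r2 / r1 = 16.4 / 8.3 = 1.9759
Compute log10: log10(1.9759) = 0.295765
Compute drop: 20 * 0.295765 = 5.9153
SPL2 = 75.6 - 5.9153 = 69.68

69.68 dB


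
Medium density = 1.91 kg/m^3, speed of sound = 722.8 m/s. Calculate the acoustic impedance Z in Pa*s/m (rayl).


Given values:
  rho = 1.91 kg/m^3
  c = 722.8 m/s
Formula: Z = rho * c
Z = 1.91 * 722.8
Z = 1380.55

1380.55 rayl


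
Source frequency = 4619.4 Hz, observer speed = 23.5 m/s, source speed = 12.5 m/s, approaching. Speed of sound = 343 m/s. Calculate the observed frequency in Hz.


Given values:
  f_s = 4619.4 Hz, v_o = 23.5 m/s, v_s = 12.5 m/s
  Direction: approaching
Formula: f_o = f_s * (c + v_o) / (c - v_s)
Numerator: c + v_o = 343 + 23.5 = 366.5
Denominator: c - v_s = 343 - 12.5 = 330.5
f_o = 4619.4 * 366.5 / 330.5 = 5122.57

5122.57 Hz


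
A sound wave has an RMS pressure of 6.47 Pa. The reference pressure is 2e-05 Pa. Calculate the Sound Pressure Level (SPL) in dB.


Given values:
  p = 6.47 Pa
  p_ref = 2e-05 Pa
Formula: SPL = 20 * log10(p / p_ref)
Compute ratio: p / p_ref = 6.47 / 2e-05 = 323500
Compute log10: log10(323500) = 5.509874
Multiply: SPL = 20 * 5.509874 = 110.2

110.2 dB


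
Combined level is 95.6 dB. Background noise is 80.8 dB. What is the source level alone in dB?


Given values:
  L_total = 95.6 dB, L_bg = 80.8 dB
Formula: L_source = 10 * log10(10^(L_total/10) - 10^(L_bg/10))
Convert to linear:
  10^(95.6/10) = 3630780547.701
  10^(80.8/10) = 120226443.4617
Difference: 3630780547.701 - 120226443.4617 = 3510554104.2393
L_source = 10 * log10(3510554104.2393) = 95.45

95.45 dB


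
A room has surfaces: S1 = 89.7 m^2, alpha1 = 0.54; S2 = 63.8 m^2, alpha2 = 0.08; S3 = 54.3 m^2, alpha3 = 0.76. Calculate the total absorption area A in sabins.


Given surfaces:
  Surface 1: 89.7 * 0.54 = 48.438
  Surface 2: 63.8 * 0.08 = 5.104
  Surface 3: 54.3 * 0.76 = 41.268
Formula: A = sum(Si * alpha_i)
A = 48.438 + 5.104 + 41.268
A = 94.81

94.81 sabins


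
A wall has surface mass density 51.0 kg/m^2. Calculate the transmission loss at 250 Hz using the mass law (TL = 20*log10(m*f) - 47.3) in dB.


Given values:
  m = 51.0 kg/m^2, f = 250 Hz
Formula: TL = 20 * log10(m * f) - 47.3
Compute m * f = 51.0 * 250 = 12750.0
Compute log10(12750.0) = 4.10551
Compute 20 * 4.10551 = 82.1102
TL = 82.1102 - 47.3 = 34.81

34.81 dB


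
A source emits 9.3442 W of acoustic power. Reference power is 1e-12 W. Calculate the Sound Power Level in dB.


Given values:
  W = 9.3442 W
  W_ref = 1e-12 W
Formula: SWL = 10 * log10(W / W_ref)
Compute ratio: W / W_ref = 9344200000000
Compute log10: log10(9344200000000) = 12.970542
Multiply: SWL = 10 * 12.970542 = 129.71

129.71 dB


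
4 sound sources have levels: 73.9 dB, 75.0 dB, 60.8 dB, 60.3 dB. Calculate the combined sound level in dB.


Formula: L_total = 10 * log10( sum(10^(Li/10)) )
  Source 1: 10^(73.9/10) = 24547089.1569
  Source 2: 10^(75.0/10) = 31622776.6017
  Source 3: 10^(60.8/10) = 1202264.4346
  Source 4: 10^(60.3/10) = 1071519.3052
Sum of linear values = 58443649.4984
L_total = 10 * log10(58443649.4984) = 77.67

77.67 dB


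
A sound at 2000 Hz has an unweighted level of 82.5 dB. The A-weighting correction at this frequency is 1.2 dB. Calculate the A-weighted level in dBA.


Given values:
  SPL = 82.5 dB
  A-weighting at 2000 Hz = 1.2 dB
Formula: L_A = SPL + A_weight
L_A = 82.5 + (1.2)
L_A = 83.7

83.7 dBA


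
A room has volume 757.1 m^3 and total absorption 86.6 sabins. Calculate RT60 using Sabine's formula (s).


Given values:
  V = 757.1 m^3
  A = 86.6 sabins
Formula: RT60 = 0.161 * V / A
Numerator: 0.161 * 757.1 = 121.8931
RT60 = 121.8931 / 86.6 = 1.408

1.408 s


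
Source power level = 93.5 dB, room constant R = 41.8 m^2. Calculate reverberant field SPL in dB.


Given values:
  Lw = 93.5 dB, R = 41.8 m^2
Formula: SPL = Lw + 10 * log10(4 / R)
Compute 4 / R = 4 / 41.8 = 0.095694
Compute 10 * log10(0.095694) = -10.1912
SPL = 93.5 + (-10.1912) = 83.31

83.31 dB


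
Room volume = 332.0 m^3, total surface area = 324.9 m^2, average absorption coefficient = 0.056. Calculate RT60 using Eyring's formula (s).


Given values:
  V = 332.0 m^3, S = 324.9 m^2, alpha = 0.056
Formula: RT60 = 0.161 * V / (-S * ln(1 - alpha))
Compute ln(1 - 0.056) = ln(0.944) = -0.057629
Denominator: -324.9 * -0.057629 = 18.7237
Numerator: 0.161 * 332.0 = 53.452
RT60 = 53.452 / 18.7237 = 2.855

2.855 s


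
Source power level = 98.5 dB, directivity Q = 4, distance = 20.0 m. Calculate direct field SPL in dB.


Given values:
  Lw = 98.5 dB, Q = 4, r = 20.0 m
Formula: SPL = Lw + 10 * log10(Q / (4 * pi * r^2))
Compute 4 * pi * r^2 = 4 * pi * 20.0^2 = 5026.5482
Compute Q / denom = 4 / 5026.5482 = 0.00079577
Compute 10 * log10(0.00079577) = -30.9921
SPL = 98.5 + (-30.9921) = 67.51

67.51 dB


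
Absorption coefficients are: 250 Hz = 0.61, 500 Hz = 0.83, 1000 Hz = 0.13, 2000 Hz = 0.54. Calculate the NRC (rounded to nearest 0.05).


Given values:
  a_250 = 0.61, a_500 = 0.83
  a_1000 = 0.13, a_2000 = 0.54
Formula: NRC = (a250 + a500 + a1000 + a2000) / 4
Sum = 0.61 + 0.83 + 0.13 + 0.54 = 2.11
NRC = 2.11 / 4 = 0.5275
Rounded to nearest 0.05: 0.55

0.55


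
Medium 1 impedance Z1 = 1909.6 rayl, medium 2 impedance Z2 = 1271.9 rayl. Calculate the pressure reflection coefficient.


Given values:
  Z1 = 1909.6 rayl, Z2 = 1271.9 rayl
Formula: R = (Z2 - Z1) / (Z2 + Z1)
Numerator: Z2 - Z1 = 1271.9 - 1909.6 = -637.7
Denominator: Z2 + Z1 = 1271.9 + 1909.6 = 3181.5
R = -637.7 / 3181.5 = -0.2004

-0.2004


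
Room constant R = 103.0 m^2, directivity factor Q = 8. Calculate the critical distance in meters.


Given values:
  R = 103.0 m^2, Q = 8
Formula: d_c = 0.141 * sqrt(Q * R)
Compute Q * R = 8 * 103.0 = 824.0
Compute sqrt(824.0) = 28.7054
d_c = 0.141 * 28.7054 = 4.047

4.047 m


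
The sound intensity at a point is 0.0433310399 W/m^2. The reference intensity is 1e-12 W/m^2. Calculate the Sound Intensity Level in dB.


Given values:
  I = 0.0433310399 W/m^2
  I_ref = 1e-12 W/m^2
Formula: SIL = 10 * log10(I / I_ref)
Compute ratio: I / I_ref = 43331039900
Compute log10: log10(43331039900) = 10.636799
Multiply: SIL = 10 * 10.636799 = 106.37

106.37 dB


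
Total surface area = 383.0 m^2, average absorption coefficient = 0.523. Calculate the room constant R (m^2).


Given values:
  S = 383.0 m^2, alpha = 0.523
Formula: R = S * alpha / (1 - alpha)
Numerator: 383.0 * 0.523 = 200.309
Denominator: 1 - 0.523 = 0.477
R = 200.309 / 0.477 = 419.94

419.94 m^2


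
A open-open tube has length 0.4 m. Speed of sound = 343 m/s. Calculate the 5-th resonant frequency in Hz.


Given values:
  Tube type: open-open, L = 0.4 m, c = 343 m/s, n = 5
Formula: f_n = n * c / (2 * L)
Compute 2 * L = 2 * 0.4 = 0.8
f = 5 * 343 / 0.8
f = 2143.75

2143.75 Hz


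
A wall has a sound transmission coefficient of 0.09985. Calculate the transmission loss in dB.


Given values:
  tau = 0.09985
Formula: TL = 10 * log10(1 / tau)
Compute 1 / tau = 1 / 0.09985 = 10.015
Compute log10(10.015) = 1.000651
TL = 10 * 1.000651 = 10.01

10.01 dB


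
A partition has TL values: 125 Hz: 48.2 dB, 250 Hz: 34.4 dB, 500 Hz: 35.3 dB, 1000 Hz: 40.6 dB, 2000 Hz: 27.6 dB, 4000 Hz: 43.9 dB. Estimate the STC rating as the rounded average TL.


Given TL values at each frequency:
  125 Hz: 48.2 dB
  250 Hz: 34.4 dB
  500 Hz: 35.3 dB
  1000 Hz: 40.6 dB
  2000 Hz: 27.6 dB
  4000 Hz: 43.9 dB
Formula: STC ~ round(average of TL values)
Sum = 48.2 + 34.4 + 35.3 + 40.6 + 27.6 + 43.9 = 230.0
Average = 230.0 / 6 = 38.33
Rounded: 38

38


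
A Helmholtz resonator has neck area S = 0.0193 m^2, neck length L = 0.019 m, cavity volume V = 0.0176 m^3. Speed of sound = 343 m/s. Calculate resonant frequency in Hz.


Given values:
  S = 0.0193 m^2, L = 0.019 m, V = 0.0176 m^3, c = 343 m/s
Formula: f = (c / (2*pi)) * sqrt(S / (V * L))
Compute V * L = 0.0176 * 0.019 = 0.0003344
Compute S / (V * L) = 0.0193 / 0.0003344 = 57.7153
Compute sqrt(57.7153) = 7.597059
Compute c / (2*pi) = 343 / 6.283185 = 54.590148
f = 54.590148 * 7.597059 = 414.72

414.72 Hz


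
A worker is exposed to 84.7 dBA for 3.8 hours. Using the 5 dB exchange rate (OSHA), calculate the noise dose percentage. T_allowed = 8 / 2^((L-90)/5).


Given values:
  L = 84.7 dBA, T = 3.8 hours
Formula: T_allowed = 8 / 2^((L - 90) / 5)
Compute exponent: (84.7 - 90) / 5 = -1.06
Compute 2^(-1.06) = 0.479632
T_allowed = 8 / 0.479632 = 16.679454 hours
Dose = (T / T_allowed) * 100
Dose = (3.8 / 16.679454) * 100 = 22.78

22.78 %


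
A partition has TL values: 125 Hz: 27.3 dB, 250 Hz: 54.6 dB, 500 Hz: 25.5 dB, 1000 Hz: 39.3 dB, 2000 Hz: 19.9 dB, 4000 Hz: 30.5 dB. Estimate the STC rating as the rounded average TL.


Given TL values at each frequency:
  125 Hz: 27.3 dB
  250 Hz: 54.6 dB
  500 Hz: 25.5 dB
  1000 Hz: 39.3 dB
  2000 Hz: 19.9 dB
  4000 Hz: 30.5 dB
Formula: STC ~ round(average of TL values)
Sum = 27.3 + 54.6 + 25.5 + 39.3 + 19.9 + 30.5 = 197.1
Average = 197.1 / 6 = 32.85
Rounded: 33

33


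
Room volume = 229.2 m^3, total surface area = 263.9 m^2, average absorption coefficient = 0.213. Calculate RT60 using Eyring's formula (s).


Given values:
  V = 229.2 m^3, S = 263.9 m^2, alpha = 0.213
Formula: RT60 = 0.161 * V / (-S * ln(1 - alpha))
Compute ln(1 - 0.213) = ln(0.787) = -0.239527
Denominator: -263.9 * -0.239527 = 63.2112
Numerator: 0.161 * 229.2 = 36.9012
RT60 = 36.9012 / 63.2112 = 0.584

0.584 s


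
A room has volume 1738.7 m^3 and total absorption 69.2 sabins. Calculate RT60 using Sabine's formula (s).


Given values:
  V = 1738.7 m^3
  A = 69.2 sabins
Formula: RT60 = 0.161 * V / A
Numerator: 0.161 * 1738.7 = 279.9307
RT60 = 279.9307 / 69.2 = 4.045

4.045 s


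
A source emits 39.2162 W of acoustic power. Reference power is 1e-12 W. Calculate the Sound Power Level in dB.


Given values:
  W = 39.2162 W
  W_ref = 1e-12 W
Formula: SWL = 10 * log10(W / W_ref)
Compute ratio: W / W_ref = 39216200000000
Compute log10: log10(39216200000000) = 13.593466
Multiply: SWL = 10 * 13.593466 = 135.93

135.93 dB


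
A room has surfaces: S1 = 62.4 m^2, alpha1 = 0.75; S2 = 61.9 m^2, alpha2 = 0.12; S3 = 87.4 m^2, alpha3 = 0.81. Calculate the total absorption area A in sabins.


Given surfaces:
  Surface 1: 62.4 * 0.75 = 46.8
  Surface 2: 61.9 * 0.12 = 7.428
  Surface 3: 87.4 * 0.81 = 70.794
Formula: A = sum(Si * alpha_i)
A = 46.8 + 7.428 + 70.794
A = 125.02

125.02 sabins


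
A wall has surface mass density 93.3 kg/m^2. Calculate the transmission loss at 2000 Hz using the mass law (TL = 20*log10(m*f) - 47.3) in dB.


Given values:
  m = 93.3 kg/m^2, f = 2000 Hz
Formula: TL = 20 * log10(m * f) - 47.3
Compute m * f = 93.3 * 2000 = 186600.0
Compute log10(186600.0) = 5.270912
Compute 20 * 5.270912 = 105.4182
TL = 105.4182 - 47.3 = 58.12

58.12 dB


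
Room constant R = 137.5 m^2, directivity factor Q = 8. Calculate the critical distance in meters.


Given values:
  R = 137.5 m^2, Q = 8
Formula: d_c = 0.141 * sqrt(Q * R)
Compute Q * R = 8 * 137.5 = 1100.0
Compute sqrt(1100.0) = 33.1662
d_c = 0.141 * 33.1662 = 4.676

4.676 m


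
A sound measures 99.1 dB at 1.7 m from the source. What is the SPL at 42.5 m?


Given values:
  SPL1 = 99.1 dB, r1 = 1.7 m, r2 = 42.5 m
Formula: SPL2 = SPL1 - 20 * log10(r2 / r1)
Compute ratio: r2 / r1 = 42.5 / 1.7 = 25.0
Compute log10: log10(25.0) = 1.39794
Compute drop: 20 * 1.39794 = 27.9588
SPL2 = 99.1 - 27.9588 = 71.14

71.14 dB


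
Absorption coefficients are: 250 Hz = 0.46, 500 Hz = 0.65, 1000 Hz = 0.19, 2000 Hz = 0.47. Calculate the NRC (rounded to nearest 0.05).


Given values:
  a_250 = 0.46, a_500 = 0.65
  a_1000 = 0.19, a_2000 = 0.47
Formula: NRC = (a250 + a500 + a1000 + a2000) / 4
Sum = 0.46 + 0.65 + 0.19 + 0.47 = 1.77
NRC = 1.77 / 4 = 0.4425
Rounded to nearest 0.05: 0.45

0.45


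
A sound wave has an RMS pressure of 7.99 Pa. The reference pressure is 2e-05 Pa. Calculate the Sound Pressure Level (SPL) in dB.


Given values:
  p = 7.99 Pa
  p_ref = 2e-05 Pa
Formula: SPL = 20 * log10(p / p_ref)
Compute ratio: p / p_ref = 7.99 / 2e-05 = 399500
Compute log10: log10(399500) = 5.601517
Multiply: SPL = 20 * 5.601517 = 112.03

112.03 dB


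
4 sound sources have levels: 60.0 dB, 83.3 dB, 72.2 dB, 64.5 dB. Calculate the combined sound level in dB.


Formula: L_total = 10 * log10( sum(10^(Li/10)) )
  Source 1: 10^(60.0/10) = 1000000.0
  Source 2: 10^(83.3/10) = 213796208.9502
  Source 3: 10^(72.2/10) = 16595869.0744
  Source 4: 10^(64.5/10) = 2818382.9313
Sum of linear values = 234210460.9559
L_total = 10 * log10(234210460.9559) = 83.7

83.7 dB


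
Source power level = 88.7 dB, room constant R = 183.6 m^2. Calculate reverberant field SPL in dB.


Given values:
  Lw = 88.7 dB, R = 183.6 m^2
Formula: SPL = Lw + 10 * log10(4 / R)
Compute 4 / R = 4 / 183.6 = 0.021786
Compute 10 * log10(0.021786) = -16.6182
SPL = 88.7 + (-16.6182) = 72.08

72.08 dB


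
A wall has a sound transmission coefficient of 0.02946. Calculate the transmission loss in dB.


Given values:
  tau = 0.02946
Formula: TL = 10 * log10(1 / tau)
Compute 1 / tau = 1 / 0.02946 = 33.9443
Compute log10(33.9443) = 1.530767
TL = 10 * 1.530767 = 15.31

15.31 dB


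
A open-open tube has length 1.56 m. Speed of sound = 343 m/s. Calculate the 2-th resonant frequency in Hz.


Given values:
  Tube type: open-open, L = 1.56 m, c = 343 m/s, n = 2
Formula: f_n = n * c / (2 * L)
Compute 2 * L = 2 * 1.56 = 3.12
f = 2 * 343 / 3.12
f = 219.87

219.87 Hz


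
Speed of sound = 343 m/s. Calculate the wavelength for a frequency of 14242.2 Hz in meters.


Given values:
  c = 343 m/s, f = 14242.2 Hz
Formula: lambda = c / f
lambda = 343 / 14242.2
lambda = 0.0241

0.0241 m


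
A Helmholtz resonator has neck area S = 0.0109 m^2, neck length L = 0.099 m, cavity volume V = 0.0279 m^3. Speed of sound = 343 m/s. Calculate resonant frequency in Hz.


Given values:
  S = 0.0109 m^2, L = 0.099 m, V = 0.0279 m^3, c = 343 m/s
Formula: f = (c / (2*pi)) * sqrt(S / (V * L))
Compute V * L = 0.0279 * 0.099 = 0.0027621
Compute S / (V * L) = 0.0109 / 0.0027621 = 3.9463
Compute sqrt(3.9463) = 1.98653
Compute c / (2*pi) = 343 / 6.283185 = 54.590148
f = 54.590148 * 1.98653 = 108.44

108.44 Hz


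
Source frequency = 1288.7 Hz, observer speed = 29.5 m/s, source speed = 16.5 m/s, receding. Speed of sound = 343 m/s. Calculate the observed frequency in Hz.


Given values:
  f_s = 1288.7 Hz, v_o = 29.5 m/s, v_s = 16.5 m/s
  Direction: receding
Formula: f_o = f_s * (c - v_o) / (c + v_s)
Numerator: c - v_o = 343 - 29.5 = 313.5
Denominator: c + v_s = 343 + 16.5 = 359.5
f_o = 1288.7 * 313.5 / 359.5 = 1123.8

1123.8 Hz


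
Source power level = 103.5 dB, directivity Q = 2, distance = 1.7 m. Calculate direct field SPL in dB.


Given values:
  Lw = 103.5 dB, Q = 2, r = 1.7 m
Formula: SPL = Lw + 10 * log10(Q / (4 * pi * r^2))
Compute 4 * pi * r^2 = 4 * pi * 1.7^2 = 36.3168
Compute Q / denom = 2 / 36.3168 = 0.05507093
Compute 10 * log10(0.05507093) = -12.5908
SPL = 103.5 + (-12.5908) = 90.91

90.91 dB


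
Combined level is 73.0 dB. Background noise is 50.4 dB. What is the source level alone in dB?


Given values:
  L_total = 73.0 dB, L_bg = 50.4 dB
Formula: L_source = 10 * log10(10^(L_total/10) - 10^(L_bg/10))
Convert to linear:
  10^(73.0/10) = 19952623.1497
  10^(50.4/10) = 109647.8196
Difference: 19952623.1497 - 109647.8196 = 19842975.3301
L_source = 10 * log10(19842975.3301) = 72.98

72.98 dB


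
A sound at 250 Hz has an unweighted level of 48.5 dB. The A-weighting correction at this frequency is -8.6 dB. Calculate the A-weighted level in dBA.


Given values:
  SPL = 48.5 dB
  A-weighting at 250 Hz = -8.6 dB
Formula: L_A = SPL + A_weight
L_A = 48.5 + (-8.6)
L_A = 39.9

39.9 dBA


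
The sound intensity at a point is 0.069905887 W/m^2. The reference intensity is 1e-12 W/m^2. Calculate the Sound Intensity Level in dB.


Given values:
  I = 0.069905887 W/m^2
  I_ref = 1e-12 W/m^2
Formula: SIL = 10 * log10(I / I_ref)
Compute ratio: I / I_ref = 69905887000
Compute log10: log10(69905887000) = 10.844514
Multiply: SIL = 10 * 10.844514 = 108.45

108.45 dB


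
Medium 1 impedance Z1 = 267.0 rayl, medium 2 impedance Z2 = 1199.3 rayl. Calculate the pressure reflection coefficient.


Given values:
  Z1 = 267.0 rayl, Z2 = 1199.3 rayl
Formula: R = (Z2 - Z1) / (Z2 + Z1)
Numerator: Z2 - Z1 = 1199.3 - 267.0 = 932.3
Denominator: Z2 + Z1 = 1199.3 + 267.0 = 1466.3
R = 932.3 / 1466.3 = 0.6358

0.6358


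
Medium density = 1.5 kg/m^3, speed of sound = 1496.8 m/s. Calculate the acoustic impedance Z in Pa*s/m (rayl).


Given values:
  rho = 1.5 kg/m^3
  c = 1496.8 m/s
Formula: Z = rho * c
Z = 1.5 * 1496.8
Z = 2245.2

2245.2 rayl


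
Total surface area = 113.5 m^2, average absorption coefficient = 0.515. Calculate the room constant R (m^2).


Given values:
  S = 113.5 m^2, alpha = 0.515
Formula: R = S * alpha / (1 - alpha)
Numerator: 113.5 * 0.515 = 58.4525
Denominator: 1 - 0.515 = 0.485
R = 58.4525 / 0.485 = 120.52

120.52 m^2


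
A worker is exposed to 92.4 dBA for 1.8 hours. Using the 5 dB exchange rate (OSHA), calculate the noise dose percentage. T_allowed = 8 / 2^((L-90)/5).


Given values:
  L = 92.4 dBA, T = 1.8 hours
Formula: T_allowed = 8 / 2^((L - 90) / 5)
Compute exponent: (92.4 - 90) / 5 = 0.48
Compute 2^(0.48) = 1.394744
T_allowed = 8 / 1.394744 = 5.73582 hours
Dose = (T / T_allowed) * 100
Dose = (1.8 / 5.73582) * 100 = 31.38

31.38 %


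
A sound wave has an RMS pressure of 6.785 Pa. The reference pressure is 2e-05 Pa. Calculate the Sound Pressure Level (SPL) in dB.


Given values:
  p = 6.785 Pa
  p_ref = 2e-05 Pa
Formula: SPL = 20 * log10(p / p_ref)
Compute ratio: p / p_ref = 6.785 / 2e-05 = 339250
Compute log10: log10(339250) = 5.53052
Multiply: SPL = 20 * 5.53052 = 110.61

110.61 dB


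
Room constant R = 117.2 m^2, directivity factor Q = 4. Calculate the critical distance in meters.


Given values:
  R = 117.2 m^2, Q = 4
Formula: d_c = 0.141 * sqrt(Q * R)
Compute Q * R = 4 * 117.2 = 468.8
Compute sqrt(468.8) = 21.6518
d_c = 0.141 * 21.6518 = 3.053

3.053 m


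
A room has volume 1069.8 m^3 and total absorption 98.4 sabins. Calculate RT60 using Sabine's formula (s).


Given values:
  V = 1069.8 m^3
  A = 98.4 sabins
Formula: RT60 = 0.161 * V / A
Numerator: 0.161 * 1069.8 = 172.2378
RT60 = 172.2378 / 98.4 = 1.75

1.75 s


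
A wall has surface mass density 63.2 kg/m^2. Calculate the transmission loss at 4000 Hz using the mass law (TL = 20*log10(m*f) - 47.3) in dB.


Given values:
  m = 63.2 kg/m^2, f = 4000 Hz
Formula: TL = 20 * log10(m * f) - 47.3
Compute m * f = 63.2 * 4000 = 252800.0
Compute log10(252800.0) = 5.402777
Compute 20 * 5.402777 = 108.0555
TL = 108.0555 - 47.3 = 60.76

60.76 dB


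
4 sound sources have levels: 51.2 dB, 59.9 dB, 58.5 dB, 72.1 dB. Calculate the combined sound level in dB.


Formula: L_total = 10 * log10( sum(10^(Li/10)) )
  Source 1: 10^(51.2/10) = 131825.6739
  Source 2: 10^(59.9/10) = 977237.221
  Source 3: 10^(58.5/10) = 707945.7844
  Source 4: 10^(72.1/10) = 16218100.9736
Sum of linear values = 18035109.6529
L_total = 10 * log10(18035109.6529) = 72.56

72.56 dB


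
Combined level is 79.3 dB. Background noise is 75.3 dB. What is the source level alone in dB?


Given values:
  L_total = 79.3 dB, L_bg = 75.3 dB
Formula: L_source = 10 * log10(10^(L_total/10) - 10^(L_bg/10))
Convert to linear:
  10^(79.3/10) = 85113803.8202
  10^(75.3/10) = 33884415.6139
Difference: 85113803.8202 - 33884415.6139 = 51229388.2063
L_source = 10 * log10(51229388.2063) = 77.1

77.1 dB


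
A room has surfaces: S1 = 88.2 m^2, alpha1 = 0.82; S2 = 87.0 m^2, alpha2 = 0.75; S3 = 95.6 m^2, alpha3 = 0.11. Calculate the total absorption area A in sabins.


Given surfaces:
  Surface 1: 88.2 * 0.82 = 72.324
  Surface 2: 87.0 * 0.75 = 65.25
  Surface 3: 95.6 * 0.11 = 10.516
Formula: A = sum(Si * alpha_i)
A = 72.324 + 65.25 + 10.516
A = 148.09

148.09 sabins


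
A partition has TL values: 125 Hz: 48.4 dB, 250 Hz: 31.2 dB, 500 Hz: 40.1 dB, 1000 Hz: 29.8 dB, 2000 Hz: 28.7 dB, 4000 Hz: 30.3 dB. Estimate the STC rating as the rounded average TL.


Given TL values at each frequency:
  125 Hz: 48.4 dB
  250 Hz: 31.2 dB
  500 Hz: 40.1 dB
  1000 Hz: 29.8 dB
  2000 Hz: 28.7 dB
  4000 Hz: 30.3 dB
Formula: STC ~ round(average of TL values)
Sum = 48.4 + 31.2 + 40.1 + 29.8 + 28.7 + 30.3 = 208.5
Average = 208.5 / 6 = 34.75
Rounded: 35

35


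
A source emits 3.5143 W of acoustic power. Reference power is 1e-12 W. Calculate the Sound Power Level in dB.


Given values:
  W = 3.5143 W
  W_ref = 1e-12 W
Formula: SWL = 10 * log10(W / W_ref)
Compute ratio: W / W_ref = 3514300000000
Compute log10: log10(3514300000000) = 12.545839
Multiply: SWL = 10 * 12.545839 = 125.46

125.46 dB


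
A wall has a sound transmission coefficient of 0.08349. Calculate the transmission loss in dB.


Given values:
  tau = 0.08349
Formula: TL = 10 * log10(1 / tau)
Compute 1 / tau = 1 / 0.08349 = 11.9775
Compute log10(11.9775) = 1.078366
TL = 10 * 1.078366 = 10.78

10.78 dB


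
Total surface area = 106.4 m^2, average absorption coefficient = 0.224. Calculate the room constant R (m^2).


Given values:
  S = 106.4 m^2, alpha = 0.224
Formula: R = S * alpha / (1 - alpha)
Numerator: 106.4 * 0.224 = 23.8336
Denominator: 1 - 0.224 = 0.776
R = 23.8336 / 0.776 = 30.71

30.71 m^2


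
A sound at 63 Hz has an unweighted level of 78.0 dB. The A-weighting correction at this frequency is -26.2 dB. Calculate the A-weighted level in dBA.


Given values:
  SPL = 78.0 dB
  A-weighting at 63 Hz = -26.2 dB
Formula: L_A = SPL + A_weight
L_A = 78.0 + (-26.2)
L_A = 51.8

51.8 dBA


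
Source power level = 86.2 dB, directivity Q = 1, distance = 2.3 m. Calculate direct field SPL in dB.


Given values:
  Lw = 86.2 dB, Q = 1, r = 2.3 m
Formula: SPL = Lw + 10 * log10(Q / (4 * pi * r^2))
Compute 4 * pi * r^2 = 4 * pi * 2.3^2 = 66.4761
Compute Q / denom = 1 / 66.4761 = 0.015043
Compute 10 * log10(0.015043) = -18.2267
SPL = 86.2 + (-18.2267) = 67.97

67.97 dB


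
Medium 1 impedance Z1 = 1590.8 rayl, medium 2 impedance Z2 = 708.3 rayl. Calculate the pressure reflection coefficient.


Given values:
  Z1 = 1590.8 rayl, Z2 = 708.3 rayl
Formula: R = (Z2 - Z1) / (Z2 + Z1)
Numerator: Z2 - Z1 = 708.3 - 1590.8 = -882.5
Denominator: Z2 + Z1 = 708.3 + 1590.8 = 2299.1
R = -882.5 / 2299.1 = -0.3838

-0.3838


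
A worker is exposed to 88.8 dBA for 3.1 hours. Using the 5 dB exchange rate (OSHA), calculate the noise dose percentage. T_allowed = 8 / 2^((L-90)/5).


Given values:
  L = 88.8 dBA, T = 3.1 hours
Formula: T_allowed = 8 / 2^((L - 90) / 5)
Compute exponent: (88.8 - 90) / 5 = -0.24
Compute 2^(-0.24) = 0.846745
T_allowed = 8 / 0.846745 = 9.447945 hours
Dose = (T / T_allowed) * 100
Dose = (3.1 / 9.447945) * 100 = 32.81

32.81 %


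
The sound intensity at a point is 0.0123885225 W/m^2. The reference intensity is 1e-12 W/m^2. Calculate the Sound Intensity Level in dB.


Given values:
  I = 0.0123885225 W/m^2
  I_ref = 1e-12 W/m^2
Formula: SIL = 10 * log10(I / I_ref)
Compute ratio: I / I_ref = 12388522500
Compute log10: log10(12388522500) = 10.09302
Multiply: SIL = 10 * 10.09302 = 100.93

100.93 dB


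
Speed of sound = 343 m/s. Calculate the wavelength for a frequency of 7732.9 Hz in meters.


Given values:
  c = 343 m/s, f = 7732.9 Hz
Formula: lambda = c / f
lambda = 343 / 7732.9
lambda = 0.0444

0.0444 m


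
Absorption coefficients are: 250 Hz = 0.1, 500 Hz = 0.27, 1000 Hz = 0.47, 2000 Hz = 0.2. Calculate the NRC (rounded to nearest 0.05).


Given values:
  a_250 = 0.1, a_500 = 0.27
  a_1000 = 0.47, a_2000 = 0.2
Formula: NRC = (a250 + a500 + a1000 + a2000) / 4
Sum = 0.1 + 0.27 + 0.47 + 0.2 = 1.04
NRC = 1.04 / 4 = 0.26
Rounded to nearest 0.05: 0.25

0.25


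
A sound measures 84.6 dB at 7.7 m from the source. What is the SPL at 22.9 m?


Given values:
  SPL1 = 84.6 dB, r1 = 7.7 m, r2 = 22.9 m
Formula: SPL2 = SPL1 - 20 * log10(r2 / r1)
Compute ratio: r2 / r1 = 22.9 / 7.7 = 2.974
Compute log10: log10(2.974) = 0.473341
Compute drop: 20 * 0.473341 = 9.4668
SPL2 = 84.6 - 9.4668 = 75.13

75.13 dB


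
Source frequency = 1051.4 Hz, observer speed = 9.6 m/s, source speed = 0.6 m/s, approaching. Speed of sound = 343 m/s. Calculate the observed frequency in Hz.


Given values:
  f_s = 1051.4 Hz, v_o = 9.6 m/s, v_s = 0.6 m/s
  Direction: approaching
Formula: f_o = f_s * (c + v_o) / (c - v_s)
Numerator: c + v_o = 343 + 9.6 = 352.6
Denominator: c - v_s = 343 - 0.6 = 342.4
f_o = 1051.4 * 352.6 / 342.4 = 1082.72

1082.72 Hz


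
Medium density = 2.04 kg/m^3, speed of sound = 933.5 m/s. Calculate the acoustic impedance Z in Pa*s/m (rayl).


Given values:
  rho = 2.04 kg/m^3
  c = 933.5 m/s
Formula: Z = rho * c
Z = 2.04 * 933.5
Z = 1904.34

1904.34 rayl


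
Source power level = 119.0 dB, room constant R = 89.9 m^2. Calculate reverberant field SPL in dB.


Given values:
  Lw = 119.0 dB, R = 89.9 m^2
Formula: SPL = Lw + 10 * log10(4 / R)
Compute 4 / R = 4 / 89.9 = 0.044494
Compute 10 * log10(0.044494) = -13.517
SPL = 119.0 + (-13.517) = 105.48

105.48 dB


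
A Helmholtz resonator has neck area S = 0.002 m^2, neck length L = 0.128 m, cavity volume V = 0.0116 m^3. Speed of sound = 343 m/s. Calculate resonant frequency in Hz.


Given values:
  S = 0.002 m^2, L = 0.128 m, V = 0.0116 m^3, c = 343 m/s
Formula: f = (c / (2*pi)) * sqrt(S / (V * L))
Compute V * L = 0.0116 * 0.128 = 0.0014848
Compute S / (V * L) = 0.002 / 0.0014848 = 1.347
Compute sqrt(1.347) = 1.160603
Compute c / (2*pi) = 343 / 6.283185 = 54.590148
f = 54.590148 * 1.160603 = 63.36

63.36 Hz


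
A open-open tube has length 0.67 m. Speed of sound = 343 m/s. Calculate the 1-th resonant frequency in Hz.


Given values:
  Tube type: open-open, L = 0.67 m, c = 343 m/s, n = 1
Formula: f_n = n * c / (2 * L)
Compute 2 * L = 2 * 0.67 = 1.34
f = 1 * 343 / 1.34
f = 255.97

255.97 Hz


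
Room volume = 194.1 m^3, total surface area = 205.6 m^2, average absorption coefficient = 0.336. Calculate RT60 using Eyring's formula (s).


Given values:
  V = 194.1 m^3, S = 205.6 m^2, alpha = 0.336
Formula: RT60 = 0.161 * V / (-S * ln(1 - alpha))
Compute ln(1 - 0.336) = ln(0.664) = -0.409473
Denominator: -205.6 * -0.409473 = 84.1876
Numerator: 0.161 * 194.1 = 31.2501
RT60 = 31.2501 / 84.1876 = 0.371

0.371 s


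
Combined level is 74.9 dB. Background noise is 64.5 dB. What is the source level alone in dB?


Given values:
  L_total = 74.9 dB, L_bg = 64.5 dB
Formula: L_source = 10 * log10(10^(L_total/10) - 10^(L_bg/10))
Convert to linear:
  10^(74.9/10) = 30902954.3251
  10^(64.5/10) = 2818382.9313
Difference: 30902954.3251 - 2818382.9313 = 28084571.3938
L_source = 10 * log10(28084571.3938) = 74.48

74.48 dB


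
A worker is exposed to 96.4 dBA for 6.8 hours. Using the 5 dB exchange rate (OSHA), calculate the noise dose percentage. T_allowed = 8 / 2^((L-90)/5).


Given values:
  L = 96.4 dBA, T = 6.8 hours
Formula: T_allowed = 8 / 2^((L - 90) / 5)
Compute exponent: (96.4 - 90) / 5 = 1.28
Compute 2^(1.28) = 2.42839
T_allowed = 8 / 2.42839 = 3.294364 hours
Dose = (T / T_allowed) * 100
Dose = (6.8 / 3.294364) * 100 = 206.41

206.41 %


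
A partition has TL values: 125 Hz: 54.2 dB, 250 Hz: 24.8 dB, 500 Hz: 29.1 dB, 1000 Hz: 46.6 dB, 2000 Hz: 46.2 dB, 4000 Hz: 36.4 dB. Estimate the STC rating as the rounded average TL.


Given TL values at each frequency:
  125 Hz: 54.2 dB
  250 Hz: 24.8 dB
  500 Hz: 29.1 dB
  1000 Hz: 46.6 dB
  2000 Hz: 46.2 dB
  4000 Hz: 36.4 dB
Formula: STC ~ round(average of TL values)
Sum = 54.2 + 24.8 + 29.1 + 46.6 + 46.2 + 36.4 = 237.3
Average = 237.3 / 6 = 39.55
Rounded: 40

40


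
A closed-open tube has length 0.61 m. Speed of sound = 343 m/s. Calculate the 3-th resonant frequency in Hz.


Given values:
  Tube type: closed-open, L = 0.61 m, c = 343 m/s, n = 3
Formula: f_n = (2n - 1) * c / (4 * L)
Compute 2n - 1 = 2*3 - 1 = 5
Compute 4 * L = 4 * 0.61 = 2.44
f = 5 * 343 / 2.44
f = 702.87

702.87 Hz


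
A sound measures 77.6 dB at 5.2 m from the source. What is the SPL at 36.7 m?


Given values:
  SPL1 = 77.6 dB, r1 = 5.2 m, r2 = 36.7 m
Formula: SPL2 = SPL1 - 20 * log10(r2 / r1)
Compute ratio: r2 / r1 = 36.7 / 5.2 = 7.0577
Compute log10: log10(7.0577) = 0.848663
Compute drop: 20 * 0.848663 = 16.9733
SPL2 = 77.6 - 16.9733 = 60.63

60.63 dB


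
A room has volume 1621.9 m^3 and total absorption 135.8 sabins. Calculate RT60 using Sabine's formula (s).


Given values:
  V = 1621.9 m^3
  A = 135.8 sabins
Formula: RT60 = 0.161 * V / A
Numerator: 0.161 * 1621.9 = 261.1259
RT60 = 261.1259 / 135.8 = 1.923

1.923 s


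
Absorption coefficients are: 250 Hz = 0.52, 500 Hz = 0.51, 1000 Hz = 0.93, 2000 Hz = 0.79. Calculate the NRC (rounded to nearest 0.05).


Given values:
  a_250 = 0.52, a_500 = 0.51
  a_1000 = 0.93, a_2000 = 0.79
Formula: NRC = (a250 + a500 + a1000 + a2000) / 4
Sum = 0.52 + 0.51 + 0.93 + 0.79 = 2.75
NRC = 2.75 / 4 = 0.6875
Rounded to nearest 0.05: 0.7

0.7


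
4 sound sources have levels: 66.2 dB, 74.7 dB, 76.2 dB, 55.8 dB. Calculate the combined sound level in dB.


Formula: L_total = 10 * log10( sum(10^(Li/10)) )
  Source 1: 10^(66.2/10) = 4168693.8347
  Source 2: 10^(74.7/10) = 29512092.2667
  Source 3: 10^(76.2/10) = 41686938.347
  Source 4: 10^(55.8/10) = 380189.3963
Sum of linear values = 75747913.8447
L_total = 10 * log10(75747913.8447) = 78.79

78.79 dB


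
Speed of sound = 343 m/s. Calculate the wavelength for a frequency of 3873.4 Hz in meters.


Given values:
  c = 343 m/s, f = 3873.4 Hz
Formula: lambda = c / f
lambda = 343 / 3873.4
lambda = 0.0886

0.0886 m


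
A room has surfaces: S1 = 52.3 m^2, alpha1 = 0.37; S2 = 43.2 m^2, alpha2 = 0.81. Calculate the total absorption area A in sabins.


Given surfaces:
  Surface 1: 52.3 * 0.37 = 19.351
  Surface 2: 43.2 * 0.81 = 34.992
Formula: A = sum(Si * alpha_i)
A = 19.351 + 34.992
A = 54.34

54.34 sabins


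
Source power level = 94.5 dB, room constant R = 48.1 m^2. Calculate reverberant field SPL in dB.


Given values:
  Lw = 94.5 dB, R = 48.1 m^2
Formula: SPL = Lw + 10 * log10(4 / R)
Compute 4 / R = 4 / 48.1 = 0.08316
Compute 10 * log10(0.08316) = -10.8009
SPL = 94.5 + (-10.8009) = 83.7

83.7 dB


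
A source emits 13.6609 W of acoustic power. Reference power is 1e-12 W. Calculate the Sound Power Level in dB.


Given values:
  W = 13.6609 W
  W_ref = 1e-12 W
Formula: SWL = 10 * log10(W / W_ref)
Compute ratio: W / W_ref = 13660900000000
Compute log10: log10(13660900000000) = 13.135479
Multiply: SWL = 10 * 13.135479 = 131.35

131.35 dB


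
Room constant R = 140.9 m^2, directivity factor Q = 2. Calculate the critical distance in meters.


Given values:
  R = 140.9 m^2, Q = 2
Formula: d_c = 0.141 * sqrt(Q * R)
Compute Q * R = 2 * 140.9 = 281.8
Compute sqrt(281.8) = 16.7869
d_c = 0.141 * 16.7869 = 2.367

2.367 m


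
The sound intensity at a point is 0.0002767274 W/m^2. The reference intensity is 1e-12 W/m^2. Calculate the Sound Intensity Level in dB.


Given values:
  I = 0.0002767274 W/m^2
  I_ref = 1e-12 W/m^2
Formula: SIL = 10 * log10(I / I_ref)
Compute ratio: I / I_ref = 276727400
Compute log10: log10(276727400) = 8.442052
Multiply: SIL = 10 * 8.442052 = 84.42

84.42 dB


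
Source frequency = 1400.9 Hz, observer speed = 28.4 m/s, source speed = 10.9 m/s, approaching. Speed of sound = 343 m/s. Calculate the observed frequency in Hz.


Given values:
  f_s = 1400.9 Hz, v_o = 28.4 m/s, v_s = 10.9 m/s
  Direction: approaching
Formula: f_o = f_s * (c + v_o) / (c - v_s)
Numerator: c + v_o = 343 + 28.4 = 371.4
Denominator: c - v_s = 343 - 10.9 = 332.1
f_o = 1400.9 * 371.4 / 332.1 = 1566.68

1566.68 Hz


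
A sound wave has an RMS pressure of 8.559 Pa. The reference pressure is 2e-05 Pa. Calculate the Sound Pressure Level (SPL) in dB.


Given values:
  p = 8.559 Pa
  p_ref = 2e-05 Pa
Formula: SPL = 20 * log10(p / p_ref)
Compute ratio: p / p_ref = 8.559 / 2e-05 = 427950
Compute log10: log10(427950) = 5.631393
Multiply: SPL = 20 * 5.631393 = 112.63

112.63 dB


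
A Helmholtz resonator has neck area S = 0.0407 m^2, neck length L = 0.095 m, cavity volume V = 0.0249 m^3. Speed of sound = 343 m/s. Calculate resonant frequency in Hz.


Given values:
  S = 0.0407 m^2, L = 0.095 m, V = 0.0249 m^3, c = 343 m/s
Formula: f = (c / (2*pi)) * sqrt(S / (V * L))
Compute V * L = 0.0249 * 0.095 = 0.0023655
Compute S / (V * L) = 0.0407 / 0.0023655 = 17.2057
Compute sqrt(17.2057) = 4.147975
Compute c / (2*pi) = 343 / 6.283185 = 54.590148
f = 54.590148 * 4.147975 = 226.44

226.44 Hz


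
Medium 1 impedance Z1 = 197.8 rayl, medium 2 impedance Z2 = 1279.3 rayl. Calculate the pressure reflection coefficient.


Given values:
  Z1 = 197.8 rayl, Z2 = 1279.3 rayl
Formula: R = (Z2 - Z1) / (Z2 + Z1)
Numerator: Z2 - Z1 = 1279.3 - 197.8 = 1081.5
Denominator: Z2 + Z1 = 1279.3 + 197.8 = 1477.1
R = 1081.5 / 1477.1 = 0.7322

0.7322


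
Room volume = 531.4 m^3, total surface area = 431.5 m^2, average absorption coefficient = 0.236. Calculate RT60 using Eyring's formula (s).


Given values:
  V = 531.4 m^3, S = 431.5 m^2, alpha = 0.236
Formula: RT60 = 0.161 * V / (-S * ln(1 - alpha))
Compute ln(1 - 0.236) = ln(0.764) = -0.269187
Denominator: -431.5 * -0.269187 = 116.1542
Numerator: 0.161 * 531.4 = 85.5554
RT60 = 85.5554 / 116.1542 = 0.737

0.737 s


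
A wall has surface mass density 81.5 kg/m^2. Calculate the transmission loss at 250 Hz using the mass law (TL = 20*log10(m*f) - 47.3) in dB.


Given values:
  m = 81.5 kg/m^2, f = 250 Hz
Formula: TL = 20 * log10(m * f) - 47.3
Compute m * f = 81.5 * 250 = 20375.0
Compute log10(20375.0) = 4.309098
Compute 20 * 4.309098 = 86.182
TL = 86.182 - 47.3 = 38.88

38.88 dB


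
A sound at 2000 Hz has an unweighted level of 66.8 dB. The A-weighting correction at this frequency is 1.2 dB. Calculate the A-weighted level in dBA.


Given values:
  SPL = 66.8 dB
  A-weighting at 2000 Hz = 1.2 dB
Formula: L_A = SPL + A_weight
L_A = 66.8 + (1.2)
L_A = 68.0

68.0 dBA


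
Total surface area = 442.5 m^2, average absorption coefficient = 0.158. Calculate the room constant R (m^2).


Given values:
  S = 442.5 m^2, alpha = 0.158
Formula: R = S * alpha / (1 - alpha)
Numerator: 442.5 * 0.158 = 69.915
Denominator: 1 - 0.158 = 0.842
R = 69.915 / 0.842 = 83.03

83.03 m^2


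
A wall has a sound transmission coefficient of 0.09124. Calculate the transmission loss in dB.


Given values:
  tau = 0.09124
Formula: TL = 10 * log10(1 / tau)
Compute 1 / tau = 1 / 0.09124 = 10.9601
Compute log10(10.9601) = 1.039815
TL = 10 * 1.039815 = 10.4

10.4 dB


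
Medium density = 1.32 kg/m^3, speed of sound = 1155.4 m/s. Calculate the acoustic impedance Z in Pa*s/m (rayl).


Given values:
  rho = 1.32 kg/m^3
  c = 1155.4 m/s
Formula: Z = rho * c
Z = 1.32 * 1155.4
Z = 1525.13

1525.13 rayl


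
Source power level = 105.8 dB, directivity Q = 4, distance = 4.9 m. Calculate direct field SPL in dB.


Given values:
  Lw = 105.8 dB, Q = 4, r = 4.9 m
Formula: SPL = Lw + 10 * log10(Q / (4 * pi * r^2))
Compute 4 * pi * r^2 = 4 * pi * 4.9^2 = 301.7186
Compute Q / denom = 4 / 301.7186 = 0.01325739
Compute 10 * log10(0.01325739) = -18.7754
SPL = 105.8 + (-18.7754) = 87.02

87.02 dB


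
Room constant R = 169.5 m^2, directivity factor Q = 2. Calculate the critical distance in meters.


Given values:
  R = 169.5 m^2, Q = 2
Formula: d_c = 0.141 * sqrt(Q * R)
Compute Q * R = 2 * 169.5 = 339.0
Compute sqrt(339.0) = 18.412
d_c = 0.141 * 18.412 = 2.596

2.596 m


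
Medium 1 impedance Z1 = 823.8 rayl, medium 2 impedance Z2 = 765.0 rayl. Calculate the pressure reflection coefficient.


Given values:
  Z1 = 823.8 rayl, Z2 = 765.0 rayl
Formula: R = (Z2 - Z1) / (Z2 + Z1)
Numerator: Z2 - Z1 = 765.0 - 823.8 = -58.8
Denominator: Z2 + Z1 = 765.0 + 823.8 = 1588.8
R = -58.8 / 1588.8 = -0.037

-0.037


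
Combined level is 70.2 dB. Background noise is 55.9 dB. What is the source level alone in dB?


Given values:
  L_total = 70.2 dB, L_bg = 55.9 dB
Formula: L_source = 10 * log10(10^(L_total/10) - 10^(L_bg/10))
Convert to linear:
  10^(70.2/10) = 10471285.4805
  10^(55.9/10) = 389045.145
Difference: 10471285.4805 - 389045.145 = 10082240.3355
L_source = 10 * log10(10082240.3355) = 70.04

70.04 dB


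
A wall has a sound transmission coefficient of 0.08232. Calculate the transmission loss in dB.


Given values:
  tau = 0.08232
Formula: TL = 10 * log10(1 / tau)
Compute 1 / tau = 1 / 0.08232 = 12.1477
Compute log10(12.1477) = 1.084494
TL = 10 * 1.084494 = 10.84

10.84 dB


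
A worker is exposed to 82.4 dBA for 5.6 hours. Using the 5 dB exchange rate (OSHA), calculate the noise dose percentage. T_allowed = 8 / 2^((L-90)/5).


Given values:
  L = 82.4 dBA, T = 5.6 hours
Formula: T_allowed = 8 / 2^((L - 90) / 5)
Compute exponent: (82.4 - 90) / 5 = -1.52
Compute 2^(-1.52) = 0.348686
T_allowed = 8 / 0.348686 = 22.943278 hours
Dose = (T / T_allowed) * 100
Dose = (5.6 / 22.943278) * 100 = 24.41

24.41 %


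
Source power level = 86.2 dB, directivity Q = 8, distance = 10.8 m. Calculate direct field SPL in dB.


Given values:
  Lw = 86.2 dB, Q = 8, r = 10.8 m
Formula: SPL = Lw + 10 * log10(Q / (4 * pi * r^2))
Compute 4 * pi * r^2 = 4 * pi * 10.8^2 = 1465.7415
Compute Q / denom = 8 / 1465.7415 = 0.00545799
Compute 10 * log10(0.00545799) = -22.6297
SPL = 86.2 + (-22.6297) = 63.57

63.57 dB


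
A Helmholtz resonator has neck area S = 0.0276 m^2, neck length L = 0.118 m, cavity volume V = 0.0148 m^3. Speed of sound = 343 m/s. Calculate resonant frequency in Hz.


Given values:
  S = 0.0276 m^2, L = 0.118 m, V = 0.0148 m^3, c = 343 m/s
Formula: f = (c / (2*pi)) * sqrt(S / (V * L))
Compute V * L = 0.0148 * 0.118 = 0.0017464
Compute S / (V * L) = 0.0276 / 0.0017464 = 15.8039
Compute sqrt(15.8039) = 3.975412
Compute c / (2*pi) = 343 / 6.283185 = 54.590148
f = 54.590148 * 3.975412 = 217.02

217.02 Hz


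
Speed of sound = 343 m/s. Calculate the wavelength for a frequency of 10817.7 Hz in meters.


Given values:
  c = 343 m/s, f = 10817.7 Hz
Formula: lambda = c / f
lambda = 343 / 10817.7
lambda = 0.0317

0.0317 m


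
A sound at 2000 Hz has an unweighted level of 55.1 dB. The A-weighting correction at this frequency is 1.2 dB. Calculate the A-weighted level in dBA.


Given values:
  SPL = 55.1 dB
  A-weighting at 2000 Hz = 1.2 dB
Formula: L_A = SPL + A_weight
L_A = 55.1 + (1.2)
L_A = 56.3

56.3 dBA


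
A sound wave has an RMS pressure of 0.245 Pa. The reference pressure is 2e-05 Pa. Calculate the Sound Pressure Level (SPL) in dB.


Given values:
  p = 0.245 Pa
  p_ref = 2e-05 Pa
Formula: SPL = 20 * log10(p / p_ref)
Compute ratio: p / p_ref = 0.245 / 2e-05 = 12250
Compute log10: log10(12250) = 4.088136
Multiply: SPL = 20 * 4.088136 = 81.76

81.76 dB


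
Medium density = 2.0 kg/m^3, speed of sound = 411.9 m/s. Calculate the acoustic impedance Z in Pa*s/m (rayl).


Given values:
  rho = 2.0 kg/m^3
  c = 411.9 m/s
Formula: Z = rho * c
Z = 2.0 * 411.9
Z = 823.8

823.8 rayl


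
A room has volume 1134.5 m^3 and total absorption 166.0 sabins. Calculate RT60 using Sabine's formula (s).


Given values:
  V = 1134.5 m^3
  A = 166.0 sabins
Formula: RT60 = 0.161 * V / A
Numerator: 0.161 * 1134.5 = 182.6545
RT60 = 182.6545 / 166.0 = 1.1

1.1 s


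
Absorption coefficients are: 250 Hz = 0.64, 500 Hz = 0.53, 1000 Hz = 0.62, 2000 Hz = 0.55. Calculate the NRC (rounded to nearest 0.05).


Given values:
  a_250 = 0.64, a_500 = 0.53
  a_1000 = 0.62, a_2000 = 0.55
Formula: NRC = (a250 + a500 + a1000 + a2000) / 4
Sum = 0.64 + 0.53 + 0.62 + 0.55 = 2.34
NRC = 2.34 / 4 = 0.585
Rounded to nearest 0.05: 0.6

0.6
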